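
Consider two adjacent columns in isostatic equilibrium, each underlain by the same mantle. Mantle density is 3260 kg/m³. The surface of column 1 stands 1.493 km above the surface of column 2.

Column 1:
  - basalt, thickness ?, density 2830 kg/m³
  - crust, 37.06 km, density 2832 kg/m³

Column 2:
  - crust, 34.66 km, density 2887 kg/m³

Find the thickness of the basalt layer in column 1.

Take the compensation level at the base of the deeper column (depth z_c below the surface of column 1) and equate Σ ρ_i t_i down to z_c; mantle fills any gap and the z_c terms cancel.
Column 1: x×2830 + 37.06×2832 + (z_c − 37.06 − x)×3260
Column 2: 1.493×0 + 34.66×2887 + (z_c − 1.493 − 34.66)×3260
The z_c×3260 term appears on both sides and cancels. Collect the known terms of each column as K = Σ(ρt)_known − 3260 × (depth of known layers): K_1 = 104953.92 − 3260×37.06 = −15861.68; K_2 = 100063.42 − 3260×(1.493 + 34.66) = −17795.36.
Balance: K_1 − x×(3260 − 2830) = K_2, so x = (K_1 − K_2)/(3260 − 2830) = 1933.68/430 = 4.5 km.

4.5 km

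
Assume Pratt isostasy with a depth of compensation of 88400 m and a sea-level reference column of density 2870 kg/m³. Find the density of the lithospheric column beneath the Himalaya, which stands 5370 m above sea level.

2710 kg/m³

Pratt balance: ρ_ref D = ρ (D + h).
ρ = ρ_ref D/(D + h) = 2870 × 88400 m/(88400 m + 5370 m) = 2710 kg/m³.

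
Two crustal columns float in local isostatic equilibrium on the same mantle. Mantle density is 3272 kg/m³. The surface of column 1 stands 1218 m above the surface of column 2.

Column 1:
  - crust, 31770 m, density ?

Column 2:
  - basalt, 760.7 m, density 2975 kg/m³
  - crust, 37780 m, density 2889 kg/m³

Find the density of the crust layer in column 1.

2680 kg/m³

Take the compensation level at the base of the deeper column (depth z_c below the surface of column 1) and equate Σ ρ_i t_i down to z_c; mantle fills any gap and the z_c terms cancel.
Column 1: 31770×ρ + (z_c − 31770)×3272
Column 2: 1218×0 + 760.7×2975 + 37780×2889 + (z_c − 1218 − 38540.7)×3272
The z_c×3272 term appears on both sides and cancels. Collect the known terms of each column as K = Σ(ρt)_known − 3272 × (depth of known layers): K_1 = 0 − 3272×31770 = −103951440; K_2 = 111409502 − 3272×(1218 + 38540.7) = −18680963.9.
Balance: K_1 + 31770×ρ = K_2, so ρ = (K_2 − K_1)/31770 = 85270500/31770 = 2680 kg/m³.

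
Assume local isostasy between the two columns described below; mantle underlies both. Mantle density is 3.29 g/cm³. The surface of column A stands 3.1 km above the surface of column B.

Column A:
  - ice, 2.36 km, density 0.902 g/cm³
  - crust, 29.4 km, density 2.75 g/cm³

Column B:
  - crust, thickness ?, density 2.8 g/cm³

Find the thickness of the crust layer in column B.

23.1 km

Take the compensation level at the base of the deeper column (depth z_c below the surface of column A) and equate Σ ρ_i t_i down to z_c; mantle fills any gap and the z_c terms cancel.
Column A: 2.36×0.902 + 29.4×2.75 + (z_c − 31.76)×3.29
Column B: 3.1×0 + x×2.8 + (z_c − 3.1 − 0 − x)×3.29
The z_c×3.29 term appears on both sides and cancels. Collect the known terms of each column as K = Σ(ρt)_known − 3.29 × (depth of known layers): K_A = 82.97872 − 3.29×31.76 = −21.51168; K_B = 0 − 3.29×(3.1 + 0) = −10.199.
Balance: K_A = K_B − x×(3.29 − 2.8), so x = (K_B − K_A)/(3.29 − 2.8) = 11.3127/0.49 = 23.1 km.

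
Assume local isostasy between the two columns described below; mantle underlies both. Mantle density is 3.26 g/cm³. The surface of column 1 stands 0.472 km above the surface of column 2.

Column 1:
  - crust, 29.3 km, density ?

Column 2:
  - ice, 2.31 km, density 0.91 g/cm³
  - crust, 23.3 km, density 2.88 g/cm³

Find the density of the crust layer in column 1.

2.72 g/cm³

Take the compensation level at the base of the deeper column (depth z_c below the surface of column 1) and equate Σ ρ_i t_i down to z_c; mantle fills any gap and the z_c terms cancel.
Column 1: 29.3×ρ + (z_c − 29.3)×3.26
Column 2: 0.472×0 + 2.31×0.91 + 23.3×2.88 + (z_c − 0.472 − 25.61)×3.26
The z_c×3.26 term appears on both sides and cancels. Collect the known terms of each column as K = Σ(ρt)_known − 3.26 × (depth of known layers): K_1 = 0 − 3.26×29.3 = −95.518; K_2 = 69.2061 − 3.26×(0.472 + 25.61) = −15.82122.
Balance: K_1 + 29.3×ρ = K_2, so ρ = (K_2 − K_1)/29.3 = 79.6968/29.3 = 2.72 g/cm³.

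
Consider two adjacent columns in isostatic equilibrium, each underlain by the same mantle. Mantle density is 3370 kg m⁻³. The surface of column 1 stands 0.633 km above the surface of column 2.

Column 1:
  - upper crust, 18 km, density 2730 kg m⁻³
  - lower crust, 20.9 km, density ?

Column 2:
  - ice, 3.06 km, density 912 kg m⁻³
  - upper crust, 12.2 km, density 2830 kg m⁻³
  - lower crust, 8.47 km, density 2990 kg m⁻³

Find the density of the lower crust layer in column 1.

2990 kg m⁻³

Take the compensation level at the base of the deeper column (depth z_c below the surface of column 1) and equate Σ ρ_i t_i down to z_c; mantle fills any gap and the z_c terms cancel.
Column 1: 18×2730 + 20.9×ρ + (z_c − 38.9)×3370
Column 2: 0.633×0 + 3.06×912 + 12.2×2830 + 8.47×2990 + (z_c − 0.633 − 23.73)×3370
The z_c×3370 term appears on both sides and cancels. Collect the known terms of each column as K = Σ(ρt)_known − 3370 × (depth of known layers): K_1 = 49140 − 3370×38.9 = −81953; K_2 = 62642.02 − 3370×(0.633 + 23.73) = −19461.29.
Balance: K_1 + 20.9×ρ = K_2, so ρ = (K_2 − K_1)/20.9 = 62491.7/20.9 = 2990 kg m⁻³.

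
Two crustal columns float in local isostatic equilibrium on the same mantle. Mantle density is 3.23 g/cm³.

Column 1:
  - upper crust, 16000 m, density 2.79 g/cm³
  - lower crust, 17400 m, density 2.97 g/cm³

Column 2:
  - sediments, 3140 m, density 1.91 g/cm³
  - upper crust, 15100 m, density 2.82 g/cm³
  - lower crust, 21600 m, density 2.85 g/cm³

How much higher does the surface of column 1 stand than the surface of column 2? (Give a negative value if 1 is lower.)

−2160 m

For any compensation level in the mantle, the mantle terms cancel and isostasy reduces to e = (Σt_1 − Σt_2) − (Σ(ρt)_1 − Σ(ρt)_2) / ρ_m.
Σt_1 = 33400 m; Σt_2 = 39840 m; Σ(ρt)_1 = 96318; Σ(ρt)_2 = 110139.4 (in m·g/cm³).
e = (33400 − 39840) − (96318 − 110139.4) / 3.23 = −2160 m.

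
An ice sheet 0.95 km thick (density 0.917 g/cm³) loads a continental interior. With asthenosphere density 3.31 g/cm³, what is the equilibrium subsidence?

0.263 km

Isostatic balance requires: the ice load ρ_ice t is balanced by mantle displaced below, ρ_m s.
s = t ρ_ice / ρ_m = 0.95 km × 0.917/3.31 = 0.263 km.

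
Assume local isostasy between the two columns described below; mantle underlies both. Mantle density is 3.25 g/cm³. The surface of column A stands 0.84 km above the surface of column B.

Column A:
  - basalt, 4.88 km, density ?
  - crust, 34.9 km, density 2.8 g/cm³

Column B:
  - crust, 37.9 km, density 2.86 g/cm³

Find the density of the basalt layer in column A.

2.88 g/cm³

Take the compensation level at the base of the deeper column (depth z_c below the surface of column A) and equate Σ ρ_i t_i down to z_c; mantle fills any gap and the z_c terms cancel.
Column A: 4.88×ρ + 34.9×2.8 + (z_c − 39.78)×3.25
Column B: 0.84×0 + 37.9×2.86 + (z_c − 0.84 − 37.9)×3.25
The z_c×3.25 term appears on both sides and cancels. Collect the known terms of each column as K = Σ(ρt)_known − 3.25 × (depth of known layers): K_A = 97.72 − 3.25×39.78 = −31.565; K_B = 108.394 − 3.25×(0.84 + 37.9) = −17.511.
Balance: K_A + 4.88×ρ = K_B, so ρ = (K_B − K_A)/4.88 = 14.054/4.88 = 2.88 g/cm³.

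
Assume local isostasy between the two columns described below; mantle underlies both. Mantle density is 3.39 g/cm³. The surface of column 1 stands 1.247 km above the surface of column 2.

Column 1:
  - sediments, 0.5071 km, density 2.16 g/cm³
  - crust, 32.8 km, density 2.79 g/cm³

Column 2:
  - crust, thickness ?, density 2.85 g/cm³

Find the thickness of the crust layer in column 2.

Take the compensation level at the base of the deeper column (depth z_c below the surface of column 1) and equate Σ ρ_i t_i down to z_c; mantle fills any gap and the z_c terms cancel.
Column 1: 0.5071×2.16 + 32.8×2.79 + (z_c − 33.3071)×3.39
Column 2: 1.247×0 + x×2.85 + (z_c − 1.247 − 0 − x)×3.39
The z_c×3.39 term appears on both sides and cancels. Collect the known terms of each column as K = Σ(ρt)_known − 3.39 × (depth of known layers): K_1 = 92.607336 − 3.39×33.3071 = −20.303733; K_2 = 0 − 3.39×(1.247 + 0) = −4.22733.
Balance: K_1 = K_2 − x×(3.39 − 2.85), so x = (K_2 − K_1)/(3.39 − 2.85) = 16.0764/0.54 = 29.8 km.

29.8 km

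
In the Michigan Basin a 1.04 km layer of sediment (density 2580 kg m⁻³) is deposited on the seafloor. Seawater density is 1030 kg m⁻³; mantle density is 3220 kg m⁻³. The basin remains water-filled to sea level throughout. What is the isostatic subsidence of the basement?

Submarine loading: the sediment displaces seawater, and the subsidence is in turn flooded, so s (ρ_m − ρ_w) = t (ρ_sed − ρ_w).
s = 1.04 km × (2580 − 1030) / (3220 − 1030) = 0.736 km.

0.736 km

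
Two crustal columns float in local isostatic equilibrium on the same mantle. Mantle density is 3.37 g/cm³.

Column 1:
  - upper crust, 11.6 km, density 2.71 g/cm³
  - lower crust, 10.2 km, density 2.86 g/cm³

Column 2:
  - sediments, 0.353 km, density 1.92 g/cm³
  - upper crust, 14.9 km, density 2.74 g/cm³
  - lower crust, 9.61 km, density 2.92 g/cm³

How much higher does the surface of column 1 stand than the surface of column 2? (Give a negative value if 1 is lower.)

For any compensation level in the mantle, the mantle terms cancel and isostasy reduces to e = (Σt_1 − Σt_2) − (Σ(ρt)_1 − Σ(ρt)_2) / ρ_m.
Σt_1 = 21.8 km; Σt_2 = 24.863 km; Σ(ρt)_1 = 60.608; Σ(ρt)_2 = 69.56496 (in km·g/cm³).
e = (21.8 − 24.863) − (60.608 − 69.56496) / 3.37 = −0.405 km.

−0.405 km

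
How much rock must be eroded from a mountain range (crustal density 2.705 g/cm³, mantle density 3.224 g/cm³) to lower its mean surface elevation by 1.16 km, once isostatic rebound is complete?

Net drop Δ = e − u = e − e ρ_c/ρ_m = e (ρ_m − ρ_c)/ρ_m.
e = Δ ρ_m/(ρ_m − ρ_c) = 1.16 km × 3.224/0.519 = 7.21 km.

7.21 km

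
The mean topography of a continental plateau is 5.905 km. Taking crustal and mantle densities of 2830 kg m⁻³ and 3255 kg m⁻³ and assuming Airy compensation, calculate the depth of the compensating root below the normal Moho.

39.3 km

By Archimedes' principle applied to the lithosphere: the weight of the topography is balanced by the buoyancy of the root, ρ_c h = (ρ_m − ρ_c) r.
r = h · ρ_c / (ρ_m − ρ_c) = 5.905 km × 2830 / (3255 − 2830) = 39.3 km.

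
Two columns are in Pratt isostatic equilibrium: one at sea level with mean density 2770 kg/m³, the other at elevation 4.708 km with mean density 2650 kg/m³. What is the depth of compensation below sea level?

104 km

ρ_ref D = ρ (D + h) → D (ρ_ref − ρ) = ρ h.
D = ρ h/(ρ_ref − ρ) = 2650 × 4.708 km/(2770 − 2650) = 104 km.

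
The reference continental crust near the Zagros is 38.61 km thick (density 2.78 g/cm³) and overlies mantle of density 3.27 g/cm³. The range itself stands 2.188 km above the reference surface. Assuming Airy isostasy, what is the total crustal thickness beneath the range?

53.2 km

Root depth r = h ρ_c / (ρ_m − ρ_c) = 2.188 km × 2.78 / 0.49 = 12.41 km.
Total thickness = T + h + r = 38.61 km + 2.188 km + 12.41 km = 53.2 km.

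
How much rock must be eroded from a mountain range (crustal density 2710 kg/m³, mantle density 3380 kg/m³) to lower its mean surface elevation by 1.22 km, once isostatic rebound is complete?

Net drop Δ = e − u = e − e ρ_c/ρ_m = e (ρ_m − ρ_c)/ρ_m.
e = Δ ρ_m/(ρ_m − ρ_c) = 1.22 km × 3380/670 = 6.15 km.

6.15 km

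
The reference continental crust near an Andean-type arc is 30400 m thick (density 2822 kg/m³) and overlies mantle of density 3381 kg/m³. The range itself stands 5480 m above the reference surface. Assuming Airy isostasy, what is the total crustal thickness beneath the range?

63500 m

Root depth r = h ρ_c / (ρ_m − ρ_c) = 5480 m × 2822 / 559 = 27660 m.
Total thickness = T + h + r = 30400 m + 5480 m + 27660 m = 63500 m.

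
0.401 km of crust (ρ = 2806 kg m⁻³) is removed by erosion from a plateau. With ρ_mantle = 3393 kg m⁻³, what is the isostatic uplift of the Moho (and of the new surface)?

0.332 km

Unloading: uplift u = e ρ_c/ρ_m = 0.401 km × 2806/3393 = 0.332 km.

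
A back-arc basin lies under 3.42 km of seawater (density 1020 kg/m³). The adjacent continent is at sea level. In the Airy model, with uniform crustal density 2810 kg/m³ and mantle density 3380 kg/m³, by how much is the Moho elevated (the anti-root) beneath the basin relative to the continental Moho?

10.7 km

In Airy isostatic equilibrium: replacing crust with seawater at the top is compensated by replacing crust with mantle at the base: d (ρ_c − ρ_w) = a (ρ_m − ρ_c).
a = d (ρ_c − ρ_w)/(ρ_m − ρ_c) = 3.42 km × 1790/570 = 10.7 km.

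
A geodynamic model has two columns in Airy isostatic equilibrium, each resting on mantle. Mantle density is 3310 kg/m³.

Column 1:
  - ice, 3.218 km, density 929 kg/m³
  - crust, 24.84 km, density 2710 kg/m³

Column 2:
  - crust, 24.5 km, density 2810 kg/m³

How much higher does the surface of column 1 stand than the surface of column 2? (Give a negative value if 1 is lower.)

3.12 km

For any compensation level in the mantle, the mantle terms cancel and isostasy reduces to e = (Σt_1 − Σt_2) − (Σ(ρt)_1 − Σ(ρt)_2) / ρ_m.
Σt_1 = 28.058 km; Σt_2 = 24.5 km; Σ(ρt)_1 = 70305.922; Σ(ρt)_2 = 68845 (in km·kg/m³).
e = (28.058 − 24.5) − (70305.922 − 68845) / 3310 = 3.12 km.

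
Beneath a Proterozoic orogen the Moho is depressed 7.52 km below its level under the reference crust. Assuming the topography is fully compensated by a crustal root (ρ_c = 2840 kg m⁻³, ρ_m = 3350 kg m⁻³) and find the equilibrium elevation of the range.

1.35 km

Equating mass per unit area of the two columns: ρ_c h = (ρ_m − ρ_c) r.
h = r (ρ_m − ρ_c) / ρ_c = 7.52 km × (3350 − 2840) / 2840 = 1.35 km.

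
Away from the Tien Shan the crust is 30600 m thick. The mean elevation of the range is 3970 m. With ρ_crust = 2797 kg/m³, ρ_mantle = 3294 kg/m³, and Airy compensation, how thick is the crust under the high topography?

56900 m

Root depth r = h ρ_c / (ρ_m − ρ_c) = 3970 m × 2797 / 497 = 22340 m.
Total thickness = T + h + r = 30600 m + 3970 m + 22340 m = 56900 m.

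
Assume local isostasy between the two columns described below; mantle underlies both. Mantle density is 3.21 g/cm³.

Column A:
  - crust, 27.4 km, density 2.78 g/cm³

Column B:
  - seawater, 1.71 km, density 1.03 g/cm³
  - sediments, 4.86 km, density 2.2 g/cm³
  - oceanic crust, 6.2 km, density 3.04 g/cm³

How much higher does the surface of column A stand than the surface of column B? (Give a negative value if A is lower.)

For any compensation level in the mantle, the mantle terms cancel and isostasy reduces to e = (Σt_A − Σt_B) − (Σ(ρt)_A − Σ(ρt)_B) / ρ_m.
Σt_A = 27.4 km; Σt_B = 12.77 km; Σ(ρt)_A = 76.172; Σ(ρt)_B = 31.3013 (in km·g/cm³).
e = (27.4 − 12.77) − (76.172 − 31.3013) / 3.21 = 0.652 km.

0.652 km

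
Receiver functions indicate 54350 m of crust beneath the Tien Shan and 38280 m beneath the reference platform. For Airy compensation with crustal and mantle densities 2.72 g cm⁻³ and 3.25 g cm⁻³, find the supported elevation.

Excess crust Δ = 54350 m − 38280 m = 16070 m, split between elevation h and root r with h + r = Δ.
Airy balance ρ_c h = (ρ_m − ρ_c) r gives r = h ρ_c/(ρ_m − ρ_c), so h (1 + ρ_c/(ρ_m − ρ_c)) = Δ, i.e. h = Δ (ρ_m − ρ_c)/ρ_m.
h = 16070 m × 0.53/3.25 = 2620 m.

2620 m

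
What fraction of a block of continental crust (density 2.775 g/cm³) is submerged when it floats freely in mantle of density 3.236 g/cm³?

Submerged fraction = ρ_obj/ρ_fluid = 2.775/3.236 = 85.8%.

85.8%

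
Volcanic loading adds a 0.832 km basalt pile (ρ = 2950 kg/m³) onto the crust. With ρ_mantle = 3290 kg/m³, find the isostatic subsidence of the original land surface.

0.746 km

Subaerial loading: s = t ρ_load / ρ_m.
s = 0.832 km × 2950/3290 = 0.746 km.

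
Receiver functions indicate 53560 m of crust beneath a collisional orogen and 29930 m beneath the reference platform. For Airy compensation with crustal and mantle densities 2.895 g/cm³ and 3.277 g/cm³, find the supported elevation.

2750 m

Excess crust Δ = 53560 m − 29930 m = 23630 m, split between elevation h and root r with h + r = Δ.
Airy balance ρ_c h = (ρ_m − ρ_c) r gives r = h ρ_c/(ρ_m − ρ_c), so h (1 + ρ_c/(ρ_m − ρ_c)) = Δ, i.e. h = Δ (ρ_m − ρ_c)/ρ_m.
h = 23630 m × 0.382/3.277 = 2750 m.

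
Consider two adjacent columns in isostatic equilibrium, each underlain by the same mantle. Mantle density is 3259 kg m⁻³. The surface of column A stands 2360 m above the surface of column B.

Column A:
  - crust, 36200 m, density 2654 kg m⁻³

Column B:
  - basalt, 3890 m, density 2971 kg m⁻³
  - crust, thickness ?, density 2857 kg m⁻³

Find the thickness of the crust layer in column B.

Take the compensation level at the base of the deeper column (depth z_c below the surface of column A) and equate Σ ρ_i t_i down to z_c; mantle fills any gap and the z_c terms cancel.
Column A: 36200×2654 + (z_c − 36200)×3259
Column B: 2360×0 + 3890×2971 + x×2857 + (z_c − 2360 − 3890 − x)×3259
The z_c×3259 term appears on both sides and cancels. Collect the known terms of each column as K = Σ(ρt)_known − 3259 × (depth of known layers): K_A = 96074800 − 3259×36200 = −21901000; K_B = 11557190 − 3259×(2360 + 3890) = −8811560.
Balance: K_A = K_B − x×(3259 − 2857), so x = (K_B − K_A)/(3259 − 2857) = 13089400/402 = 32600 m.

32600 m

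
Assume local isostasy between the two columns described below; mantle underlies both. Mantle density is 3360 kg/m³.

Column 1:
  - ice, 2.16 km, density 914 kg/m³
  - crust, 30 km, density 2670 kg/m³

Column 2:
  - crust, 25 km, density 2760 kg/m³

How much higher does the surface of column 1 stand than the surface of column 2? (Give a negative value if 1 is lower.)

For any compensation level in the mantle, the mantle terms cancel and isostasy reduces to e = (Σt_1 − Σt_2) − (Σ(ρt)_1 − Σ(ρt)_2) / ρ_m.
Σt_1 = 32.16 km; Σt_2 = 25 km; Σ(ρt)_1 = 82074.24; Σ(ρt)_2 = 69000 (in km·kg/m³).
e = (32.16 − 25) − (82074.24 − 69000) / 3360 = 3.27 km.

3.27 km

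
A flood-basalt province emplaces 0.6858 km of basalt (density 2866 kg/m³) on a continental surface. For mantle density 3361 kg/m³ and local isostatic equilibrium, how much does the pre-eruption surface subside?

0.585 km

Subaerial loading: s = t ρ_load / ρ_m.
s = 0.6858 km × 2866/3361 = 0.585 km.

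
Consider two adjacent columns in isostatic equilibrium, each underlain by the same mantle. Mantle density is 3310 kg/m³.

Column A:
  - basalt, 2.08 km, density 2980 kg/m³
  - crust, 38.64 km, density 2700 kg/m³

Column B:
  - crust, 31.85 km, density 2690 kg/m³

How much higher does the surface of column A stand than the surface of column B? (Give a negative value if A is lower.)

1.36 km

For any compensation level in the mantle, the mantle terms cancel and isostasy reduces to e = (Σt_A − Σt_B) − (Σ(ρt)_A − Σ(ρt)_B) / ρ_m.
Σt_A = 40.72 km; Σt_B = 31.85 km; Σ(ρt)_A = 110526.4; Σ(ρt)_B = 85676.5 (in km·kg/m³).
e = (40.72 − 31.85) − (110526.4 − 85676.5) / 3310 = 1.36 km.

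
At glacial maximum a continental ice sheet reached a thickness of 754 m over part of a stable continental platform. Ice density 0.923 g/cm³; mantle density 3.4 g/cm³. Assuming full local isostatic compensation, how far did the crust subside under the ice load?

By Archimedes' principle applied to the lithosphere: the ice load ρ_ice t is balanced by mantle displaced below, ρ_m s.
s = t ρ_ice / ρ_m = 754 m × 0.923/3.4 = 205 m.

205 m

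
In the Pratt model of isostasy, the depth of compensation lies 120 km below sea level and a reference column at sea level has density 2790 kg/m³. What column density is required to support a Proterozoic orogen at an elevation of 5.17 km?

Pratt balance: ρ_ref D = ρ (D + h).
ρ = ρ_ref D/(D + h) = 2790 × 120 km/(120 km + 5.17 km) = 2670 kg/m³.

2670 kg/m³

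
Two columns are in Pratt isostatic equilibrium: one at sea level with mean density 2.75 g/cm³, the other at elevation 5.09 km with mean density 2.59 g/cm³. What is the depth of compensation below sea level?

82.4 km

ρ_ref D = ρ (D + h) → D (ρ_ref − ρ) = ρ h.
D = ρ h/(ρ_ref − ρ) = 2.59 × 5.09 km/(2.75 − 2.59) = 82.4 km.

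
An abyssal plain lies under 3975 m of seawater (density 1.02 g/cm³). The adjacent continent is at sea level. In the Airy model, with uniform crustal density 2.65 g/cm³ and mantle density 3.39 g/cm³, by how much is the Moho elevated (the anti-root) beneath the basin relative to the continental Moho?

8760 m

Balancing pressure at the compensation depth: replacing crust with seawater at the top is compensated by replacing crust with mantle at the base: d (ρ_c − ρ_w) = a (ρ_m − ρ_c).
a = d (ρ_c − ρ_w)/(ρ_m − ρ_c) = 3975 m × 1.63/0.74 = 8760 m.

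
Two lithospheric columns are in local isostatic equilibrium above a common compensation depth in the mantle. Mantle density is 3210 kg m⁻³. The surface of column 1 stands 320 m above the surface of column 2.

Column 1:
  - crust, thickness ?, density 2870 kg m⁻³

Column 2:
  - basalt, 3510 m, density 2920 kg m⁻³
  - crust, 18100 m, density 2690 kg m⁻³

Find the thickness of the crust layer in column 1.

Take the compensation level at the base of the deeper column (depth z_c below the surface of column 1) and equate Σ ρ_i t_i down to z_c; mantle fills any gap and the z_c terms cancel.
Column 1: x×2870 + (z_c − 0 − x)×3210
Column 2: 320×0 + 3510×2920 + 18100×2690 + (z_c − 320 − 21610)×3210
The z_c×3210 term appears on both sides and cancels. Collect the known terms of each column as K = Σ(ρt)_known − 3210 × (depth of known layers): K_1 = 0 − 3210×0 = 0; K_2 = 58938200 − 3210×(320 + 21610) = −11457100.
Balance: K_1 − x×(3210 − 2870) = K_2, so x = (K_1 − K_2)/(3210 − 2870) = 11457100/340 = 33700 m.

33700 m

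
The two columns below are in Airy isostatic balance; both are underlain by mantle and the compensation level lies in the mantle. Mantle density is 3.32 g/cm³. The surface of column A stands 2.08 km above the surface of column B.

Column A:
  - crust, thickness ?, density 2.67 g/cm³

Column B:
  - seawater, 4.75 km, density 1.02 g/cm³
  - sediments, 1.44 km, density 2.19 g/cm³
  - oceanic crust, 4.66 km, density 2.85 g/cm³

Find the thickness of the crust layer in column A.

Take the compensation level at the base of the deeper column (depth z_c below the surface of column A) and equate Σ ρ_i t_i down to z_c; mantle fills any gap and the z_c terms cancel.
Column A: x×2.67 + (z_c − 0 − x)×3.32
Column B: 2.08×0 + 4.75×1.02 + 1.44×2.19 + 4.66×2.85 + (z_c − 2.08 − 10.85)×3.32
The z_c×3.32 term appears on both sides and cancels. Collect the known terms of each column as K = Σ(ρt)_known − 3.32 × (depth of known layers): K_A = 0 − 3.32×0 = 0; K_B = 21.2796 − 3.32×(2.08 + 10.85) = −21.648.
Balance: K_A − x×(3.32 − 2.67) = K_B, so x = (K_A − K_B)/(3.32 − 2.67) = 21.648/0.65 = 33.3 km.

33.3 km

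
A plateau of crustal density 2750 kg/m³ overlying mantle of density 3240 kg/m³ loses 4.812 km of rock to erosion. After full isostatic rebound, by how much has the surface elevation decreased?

Rebound u = e ρ_c/ρ_m = 4.812 km × 2750/3240 = 4.084 km.
Net surface drop = e − u = 4.812 km − 4.084 km = e (ρ_m − ρ_c)/ρ_m = 0.728 km.

0.728 km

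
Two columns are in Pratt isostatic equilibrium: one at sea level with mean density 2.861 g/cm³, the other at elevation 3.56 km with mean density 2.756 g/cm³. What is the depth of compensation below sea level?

ρ_ref D = ρ (D + h) → D (ρ_ref − ρ) = ρ h.
D = ρ h/(ρ_ref − ρ) = 2.756 × 3.56 km/(2.861 − 2.756) = 93.4 km.

93.4 km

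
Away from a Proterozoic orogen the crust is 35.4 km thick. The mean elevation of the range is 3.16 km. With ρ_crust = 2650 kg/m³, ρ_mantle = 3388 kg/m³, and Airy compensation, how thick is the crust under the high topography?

Root depth r = h ρ_c / (ρ_m − ρ_c) = 3.16 km × 2650 / 738 = 11.35 km.
Total thickness = T + h + r = 35.4 km + 3.16 km + 11.35 km = 49.9 km.

49.9 km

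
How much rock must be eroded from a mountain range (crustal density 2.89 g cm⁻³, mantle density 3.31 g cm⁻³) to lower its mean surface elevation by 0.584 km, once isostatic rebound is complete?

4.6 km

Net drop Δ = e − u = e − e ρ_c/ρ_m = e (ρ_m − ρ_c)/ρ_m.
e = Δ ρ_m/(ρ_m − ρ_c) = 0.584 km × 3.31/0.42 = 4.6 km.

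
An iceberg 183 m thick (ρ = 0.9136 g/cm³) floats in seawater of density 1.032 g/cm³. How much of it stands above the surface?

Floating equilibrium: submerged depth d = t ρ_obj/ρ_fluid = 183 m × 0.9136/1.032 = 162 m.
Freeboard = t − d = 183 m − 162 m = 21 m.

21 m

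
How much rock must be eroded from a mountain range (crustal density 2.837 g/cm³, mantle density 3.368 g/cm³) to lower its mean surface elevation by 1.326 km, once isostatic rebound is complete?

Net drop Δ = e − u = e − e ρ_c/ρ_m = e (ρ_m − ρ_c)/ρ_m.
e = Δ ρ_m/(ρ_m − ρ_c) = 1.326 km × 3.368/0.531 = 8.41 km.

8.41 km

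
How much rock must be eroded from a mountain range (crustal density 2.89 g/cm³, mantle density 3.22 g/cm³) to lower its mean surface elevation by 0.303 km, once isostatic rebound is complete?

Net drop Δ = e − u = e − e ρ_c/ρ_m = e (ρ_m − ρ_c)/ρ_m.
e = Δ ρ_m/(ρ_m − ρ_c) = 0.303 km × 3.22/0.33 = 2.96 km.

2.96 km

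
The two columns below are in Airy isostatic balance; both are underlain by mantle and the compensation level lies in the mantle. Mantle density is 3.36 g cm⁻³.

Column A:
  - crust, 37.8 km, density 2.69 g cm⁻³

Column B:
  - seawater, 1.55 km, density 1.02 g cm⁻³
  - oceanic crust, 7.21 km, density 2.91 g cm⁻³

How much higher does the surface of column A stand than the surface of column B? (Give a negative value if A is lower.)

For any compensation level in the mantle, the mantle terms cancel and isostasy reduces to e = (Σt_A − Σt_B) − (Σ(ρt)_A − Σ(ρt)_B) / ρ_m.
Σt_A = 37.8 km; Σt_B = 8.76 km; Σ(ρt)_A = 101.682; Σ(ρt)_B = 22.5621 (in km·g cm⁻³).
e = (37.8 − 8.76) − (101.682 − 22.5621) / 3.36 = 5.49 km.

5.49 km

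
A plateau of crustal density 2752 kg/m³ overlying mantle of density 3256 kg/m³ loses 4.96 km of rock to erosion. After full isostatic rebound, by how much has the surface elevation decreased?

0.768 km

Rebound u = e ρ_c/ρ_m = 4.96 km × 2752/3256 = 4.192 km.
Net surface drop = e − u = 4.96 km − 4.192 km = e (ρ_m − ρ_c)/ρ_m = 0.768 km.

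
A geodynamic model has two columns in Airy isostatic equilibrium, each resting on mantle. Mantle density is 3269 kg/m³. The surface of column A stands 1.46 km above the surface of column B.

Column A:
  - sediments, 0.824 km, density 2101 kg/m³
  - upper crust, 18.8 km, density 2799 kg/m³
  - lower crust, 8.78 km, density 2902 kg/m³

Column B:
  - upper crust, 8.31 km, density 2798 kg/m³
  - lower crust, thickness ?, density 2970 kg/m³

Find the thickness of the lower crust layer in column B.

Take the compensation level at the base of the deeper column (depth z_c below the surface of column A) and equate Σ ρ_i t_i down to z_c; mantle fills any gap and the z_c terms cancel.
Column A: 0.824×2101 + 18.8×2799 + 8.78×2902 + (z_c − 28.404)×3269
Column B: 1.46×0 + 8.31×2798 + x×2970 + (z_c − 1.46 − 8.31 − x)×3269
The z_c×3269 term appears on both sides and cancels. Collect the known terms of each column as K = Σ(ρt)_known − 3269 × (depth of known layers): K_A = 79831.984 − 3269×28.404 = −13020.692; K_B = 23251.38 − 3269×(1.46 + 8.31) = −8686.75.
Balance: K_A = K_B − x×(3269 − 2970), so x = (K_B − K_A)/(3269 − 2970) = 4333.94/299 = 14.5 km.

14.5 km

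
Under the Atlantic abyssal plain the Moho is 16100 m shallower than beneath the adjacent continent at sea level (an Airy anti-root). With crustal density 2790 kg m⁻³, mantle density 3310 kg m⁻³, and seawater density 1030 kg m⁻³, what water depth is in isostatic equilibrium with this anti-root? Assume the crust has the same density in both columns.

4760 m

Replacing a thickness d of crust by seawater at the top must be balanced by replacing crust with mantle at the base: d (ρ_c − ρ_w) = a (ρ_m − ρ_c).
d = a (ρ_m − ρ_c)/(ρ_c − ρ_w) = 16100 m × 520/1760 = 4760 m.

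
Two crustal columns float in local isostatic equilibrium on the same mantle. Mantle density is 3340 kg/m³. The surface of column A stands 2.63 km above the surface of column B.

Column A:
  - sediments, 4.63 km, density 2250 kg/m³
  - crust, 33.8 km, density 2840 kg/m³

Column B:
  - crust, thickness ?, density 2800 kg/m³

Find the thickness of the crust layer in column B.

Take the compensation level at the base of the deeper column (depth z_c below the surface of column A) and equate Σ ρ_i t_i down to z_c; mantle fills any gap and the z_c terms cancel.
Column A: 4.63×2250 + 33.8×2840 + (z_c − 38.43)×3340
Column B: 2.63×0 + x×2800 + (z_c − 2.63 − 0 − x)×3340
The z_c×3340 term appears on both sides and cancels. Collect the known terms of each column as K = Σ(ρt)_known − 3340 × (depth of known layers): K_A = 106409.5 − 3340×38.43 = −21946.7; K_B = 0 − 3340×(2.63 + 0) = −8784.2.
Balance: K_A = K_B − x×(3340 − 2800), so x = (K_B − K_A)/(3340 − 2800) = 13162.5/540 = 24.4 km.

24.4 km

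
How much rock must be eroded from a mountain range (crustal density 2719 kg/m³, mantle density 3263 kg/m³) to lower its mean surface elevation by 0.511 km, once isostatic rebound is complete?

3.07 km

Net drop Δ = e − u = e − e ρ_c/ρ_m = e (ρ_m − ρ_c)/ρ_m.
e = Δ ρ_m/(ρ_m − ρ_c) = 0.511 km × 3263/544 = 3.07 km.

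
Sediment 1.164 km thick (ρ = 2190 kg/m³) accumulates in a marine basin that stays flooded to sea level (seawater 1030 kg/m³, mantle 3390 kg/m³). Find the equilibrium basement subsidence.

0.572 km

Submarine loading: the sediment displaces seawater, and the subsidence is in turn flooded, so s (ρ_m − ρ_w) = t (ρ_sed − ρ_w).
s = 1.164 km × (2190 − 1030) / (3390 − 1030) = 0.572 km.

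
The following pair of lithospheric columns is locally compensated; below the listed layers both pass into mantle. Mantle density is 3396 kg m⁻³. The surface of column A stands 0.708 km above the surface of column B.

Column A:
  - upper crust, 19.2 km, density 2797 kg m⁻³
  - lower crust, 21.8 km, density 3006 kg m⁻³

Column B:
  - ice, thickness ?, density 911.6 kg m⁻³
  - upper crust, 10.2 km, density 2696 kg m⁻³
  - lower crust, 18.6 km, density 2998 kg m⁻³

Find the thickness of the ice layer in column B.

1.23 km

Take the compensation level at the base of the deeper column (depth z_c below the surface of column A) and equate Σ ρ_i t_i down to z_c; mantle fills any gap and the z_c terms cancel.
Column A: 19.2×2797 + 21.8×3006 + (z_c − 41)×3396
Column B: 0.708×0 + x×911.6 + 10.2×2696 + 18.6×2998 + (z_c − 0.708 − 28.8 − x)×3396
The z_c×3396 term appears on both sides and cancels. Collect the known terms of each column as K = Σ(ρt)_known − 3396 × (depth of known layers): K_A = 119233.2 − 3396×41 = −20002.8; K_B = 83262 − 3396×(0.708 + 28.8) = −16947.168.
Balance: K_A = K_B − x×(3396 − 911.6), so x = (K_B − K_A)/(3396 − 911.6) = 3055.63/2484.4 = 1.23 km.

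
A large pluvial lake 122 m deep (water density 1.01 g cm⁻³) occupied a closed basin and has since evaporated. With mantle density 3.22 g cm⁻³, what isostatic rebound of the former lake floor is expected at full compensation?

38.3 m

u = d ρ_w/ρ_m = 122 m × 1.01/3.22 = 38.3 m.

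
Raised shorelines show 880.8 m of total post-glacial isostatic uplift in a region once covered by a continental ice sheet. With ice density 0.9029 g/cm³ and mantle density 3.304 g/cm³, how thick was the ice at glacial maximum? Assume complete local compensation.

3220 m

u = t ρ_ice/ρ_m → t = u ρ_m/ρ_ice = 880.8 m × 3.304/0.9029 = 3220 m.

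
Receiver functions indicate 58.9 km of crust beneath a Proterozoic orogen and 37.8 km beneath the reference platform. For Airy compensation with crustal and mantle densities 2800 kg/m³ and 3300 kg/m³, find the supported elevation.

Excess crust Δ = 58.9 km − 37.8 km = 21.1 km, split between elevation h and root r with h + r = Δ.
Airy balance ρ_c h = (ρ_m − ρ_c) r gives r = h ρ_c/(ρ_m − ρ_c), so h (1 + ρ_c/(ρ_m − ρ_c)) = Δ, i.e. h = Δ (ρ_m − ρ_c)/ρ_m.
h = 21.1 km × 500/3300 = 3.2 km.

3.2 km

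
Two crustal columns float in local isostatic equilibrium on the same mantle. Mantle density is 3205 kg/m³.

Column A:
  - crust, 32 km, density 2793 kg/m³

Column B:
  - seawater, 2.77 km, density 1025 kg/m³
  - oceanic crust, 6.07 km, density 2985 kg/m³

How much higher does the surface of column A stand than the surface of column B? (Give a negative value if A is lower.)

For any compensation level in the mantle, the mantle terms cancel and isostasy reduces to e = (Σt_A − Σt_B) − (Σ(ρt)_A − Σ(ρt)_B) / ρ_m.
Σt_A = 32 km; Σt_B = 8.84 km; Σ(ρt)_A = 89376; Σ(ρt)_B = 20958.2 (in km·kg/m³).
e = (32 − 8.84) − (89376 − 20958.2) / 3205 = 1.81 km.

1.81 km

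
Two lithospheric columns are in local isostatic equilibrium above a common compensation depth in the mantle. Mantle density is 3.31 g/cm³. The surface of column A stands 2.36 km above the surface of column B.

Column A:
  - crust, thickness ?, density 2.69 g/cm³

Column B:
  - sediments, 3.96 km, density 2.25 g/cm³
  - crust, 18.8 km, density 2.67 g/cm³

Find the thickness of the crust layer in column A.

Take the compensation level at the base of the deeper column (depth z_c below the surface of column A) and equate Σ ρ_i t_i down to z_c; mantle fills any gap and the z_c terms cancel.
Column A: x×2.69 + (z_c − 0 − x)×3.31
Column B: 2.36×0 + 3.96×2.25 + 18.8×2.67 + (z_c − 2.36 − 22.76)×3.31
The z_c×3.31 term appears on both sides and cancels. Collect the known terms of each column as K = Σ(ρt)_known − 3.31 × (depth of known layers): K_A = 0 − 3.31×0 = 0; K_B = 59.106 − 3.31×(2.36 + 22.76) = −24.0412.
Balance: K_A − x×(3.31 − 2.69) = K_B, so x = (K_A − K_B)/(3.31 − 2.69) = 24.0412/0.62 = 38.8 km.

38.8 km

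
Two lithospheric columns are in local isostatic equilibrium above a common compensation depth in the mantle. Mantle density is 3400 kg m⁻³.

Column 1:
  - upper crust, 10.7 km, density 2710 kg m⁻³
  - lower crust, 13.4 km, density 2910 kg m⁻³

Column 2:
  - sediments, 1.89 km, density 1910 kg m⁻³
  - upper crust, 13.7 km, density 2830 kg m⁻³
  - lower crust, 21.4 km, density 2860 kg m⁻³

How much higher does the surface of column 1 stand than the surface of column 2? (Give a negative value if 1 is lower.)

For any compensation level in the mantle, the mantle terms cancel and isostasy reduces to e = (Σt_1 − Σt_2) − (Σ(ρt)_1 − Σ(ρt)_2) / ρ_m.
Σt_1 = 24.1 km; Σt_2 = 36.99 km; Σ(ρt)_1 = 67991; Σ(ρt)_2 = 103584.9 (in km·kg m⁻³).
e = (24.1 − 36.99) − (67991 − 103584.9) / 3400 = −2.42 km.

−2.42 km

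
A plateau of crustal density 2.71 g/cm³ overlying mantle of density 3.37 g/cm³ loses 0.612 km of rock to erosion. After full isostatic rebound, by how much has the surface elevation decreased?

Rebound u = e ρ_c/ρ_m = 0.612 km × 2.71/3.37 = 0.4921 km.
Net surface drop = e − u = 0.612 km − 0.4921 km = e (ρ_m − ρ_c)/ρ_m = 0.12 km.

0.12 km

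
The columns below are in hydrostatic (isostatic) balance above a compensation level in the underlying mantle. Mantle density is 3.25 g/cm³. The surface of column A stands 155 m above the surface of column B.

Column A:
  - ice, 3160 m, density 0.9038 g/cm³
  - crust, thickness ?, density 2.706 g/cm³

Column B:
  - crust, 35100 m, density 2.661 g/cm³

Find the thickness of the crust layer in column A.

Take the compensation level at the base of the deeper column (depth z_c below the surface of column A) and equate Σ ρ_i t_i down to z_c; mantle fills any gap and the z_c terms cancel.
Column A: 3160×0.9038 + x×2.706 + (z_c − 3160 − x)×3.25
Column B: 155×0 + 35100×2.661 + (z_c − 155 − 35100)×3.25
The z_c×3.25 term appears on both sides and cancels. Collect the known terms of each column as K = Σ(ρt)_known − 3.25 × (depth of known layers): K_A = 2856.008 − 3.25×3160 = −7413.992; K_B = 93401.1 − 3.25×(155 + 35100) = −21177.65.
Balance: K_A − x×(3.25 − 2.706) = K_B, so x = (K_A − K_B)/(3.25 − 2.706) = 13763.7/0.544 = 25300 m.

25300 m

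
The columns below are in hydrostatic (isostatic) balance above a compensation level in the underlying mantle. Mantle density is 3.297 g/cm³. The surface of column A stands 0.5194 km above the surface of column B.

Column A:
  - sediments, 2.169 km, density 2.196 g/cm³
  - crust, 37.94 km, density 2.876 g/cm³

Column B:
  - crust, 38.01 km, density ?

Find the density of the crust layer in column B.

Take the compensation level at the base of the deeper column (depth z_c below the surface of column A) and equate Σ ρ_i t_i down to z_c; mantle fills any gap and the z_c terms cancel.
Column A: 2.169×2.196 + 37.94×2.876 + (z_c − 40.109)×3.297
Column B: 0.5194×0 + 38.01×ρ + (z_c − 0.5194 − 38.01)×3.297
The z_c×3.297 term appears on both sides and cancels. Collect the known terms of each column as K = Σ(ρt)_known − 3.297 × (depth of known layers): K_A = 113.878564 − 3.297×40.109 = −18.360809; K_B = 0 − 3.297×(0.5194 + 38.01) = −127.031432.
Balance: K_A = K_B + 38.01×ρ, so ρ = (K_A − K_B)/38.01 = 108.671/38.01 = 2.86 g/cm³.

2.86 g/cm³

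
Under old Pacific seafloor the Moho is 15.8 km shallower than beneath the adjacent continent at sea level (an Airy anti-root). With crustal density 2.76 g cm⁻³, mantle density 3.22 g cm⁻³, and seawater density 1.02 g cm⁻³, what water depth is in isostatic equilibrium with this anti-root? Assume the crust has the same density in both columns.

Replacing a thickness d of crust by seawater at the top must be balanced by replacing crust with mantle at the base: d (ρ_c − ρ_w) = a (ρ_m − ρ_c).
d = a (ρ_m − ρ_c)/(ρ_c − ρ_w) = 15.8 km × 0.46/1.74 = 4.18 km.

4.18 km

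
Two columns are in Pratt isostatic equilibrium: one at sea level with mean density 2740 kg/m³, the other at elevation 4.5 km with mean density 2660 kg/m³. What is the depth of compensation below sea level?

ρ_ref D = ρ (D + h) → D (ρ_ref − ρ) = ρ h.
D = ρ h/(ρ_ref − ρ) = 2660 × 4.5 km/(2740 − 2660) = 150 km.

150 km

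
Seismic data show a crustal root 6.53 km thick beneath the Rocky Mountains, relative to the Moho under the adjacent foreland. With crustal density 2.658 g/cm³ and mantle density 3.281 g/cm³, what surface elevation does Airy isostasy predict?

1.53 km

Equating mass per unit area of the two columns: ρ_c h = (ρ_m − ρ_c) r.
h = r (ρ_m − ρ_c) / ρ_c = 6.53 km × (3.281 − 2.658) / 2.658 = 1.53 km.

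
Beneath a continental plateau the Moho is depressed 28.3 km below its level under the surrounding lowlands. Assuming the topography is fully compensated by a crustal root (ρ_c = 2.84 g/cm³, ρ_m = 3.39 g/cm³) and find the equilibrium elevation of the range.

5.48 km

By Archimedes' principle applied to the lithosphere: ρ_c h = (ρ_m − ρ_c) r.
h = r (ρ_m − ρ_c) / ρ_c = 28.3 km × (3.39 − 2.84) / 2.84 = 5.48 km.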